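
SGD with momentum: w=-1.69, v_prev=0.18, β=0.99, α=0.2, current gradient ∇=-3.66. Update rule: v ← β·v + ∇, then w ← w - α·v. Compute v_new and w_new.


v_new = 0.99·0.18 - 3.66 = 0.1782 - 3.66 = -3.4818
w_new = -1.69 - 0.2·-3.4818 = -1.69 + 0.69636 = -0.99364

v_new=-3.4818, w_new=-0.99364


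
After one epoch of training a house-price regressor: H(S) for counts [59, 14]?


Probabilities: [59/73, 14/73] ≈ [0.8082, 0.1918]
H = -((59/73)·log₂(59/73) + (14/73)·log₂(14/73))
  = 0.7052 bits

0.7052 bits


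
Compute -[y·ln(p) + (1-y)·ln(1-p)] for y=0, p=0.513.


BCE = -[y·ln(p) + (1-y)·ln(1-p)]
= -0 - 1·ln(1-0.513)
= -ln(0.487) = 0.7195

0.7195


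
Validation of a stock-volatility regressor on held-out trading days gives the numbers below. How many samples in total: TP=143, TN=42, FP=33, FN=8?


Total = TP + TN + FP + FN
= 143 + 42 + 33 + 8
= 226
(Predicted positive: 176, predicted negative: 50)

226


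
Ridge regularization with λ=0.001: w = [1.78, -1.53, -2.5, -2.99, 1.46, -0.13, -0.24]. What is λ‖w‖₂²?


‖w‖₂² = (1.78)² + (-1.53)² + (-2.5)² + (-2.99)² + (1.46)² + (-0.13)² + (-0.24)²
     = 3.1684 + 2.3409 + 6.25 + 8.9401 + 2.1316 + 0.0169 + 0.0576
     = 22.9055
λ·‖w‖₂² = 0.001·22.9055 = 0.022905

0.022905


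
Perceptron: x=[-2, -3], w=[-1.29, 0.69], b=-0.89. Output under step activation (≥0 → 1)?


z = (-2)·(-1.29) + (-3)·(0.69) - 0.89
  = -0.38
step(z) = 0 (z<0)

0


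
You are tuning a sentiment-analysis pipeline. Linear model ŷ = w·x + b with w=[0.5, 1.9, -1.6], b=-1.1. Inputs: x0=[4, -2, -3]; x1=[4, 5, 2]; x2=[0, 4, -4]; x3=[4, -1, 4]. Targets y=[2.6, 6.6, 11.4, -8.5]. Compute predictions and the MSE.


ŷ0 = (0.5)·(4) + (1.9)·(-2) + (-1.6)·(-3) - 1.1 = 1.9
ŷ1 = (0.5)·(4) + (1.9)·(5) + (-1.6)·(2) - 1.1 = 7.2
ŷ2 = (0.5)·(0) + (1.9)·(4) + (-1.6)·(-4) - 1.1 = 12.9
ŷ3 = (0.5)·(4) + (1.9)·(-1) + (-1.6)·(4) - 1.1 = -7.4
errors² = [0.49, 0.36, 2.25, 1.21]
MSE = 4.3100/4 = 1.0775

1.0775


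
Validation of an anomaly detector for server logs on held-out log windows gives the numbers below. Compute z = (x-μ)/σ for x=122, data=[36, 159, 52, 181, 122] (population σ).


μ = 110, σ = 57.3167
z = (122 - 110)/57.3167 = 0.2094

0.2094


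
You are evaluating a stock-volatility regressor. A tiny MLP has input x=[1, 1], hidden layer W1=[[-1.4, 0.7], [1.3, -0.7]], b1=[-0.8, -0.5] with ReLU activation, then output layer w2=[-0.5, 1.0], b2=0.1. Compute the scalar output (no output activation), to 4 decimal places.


z1[0] = (-1.4)·(1) + (0.7)·(1) - 0.8 = -1.5
z1[1] = (1.3)·(1) + (-0.7)·(1) - 0.5 = 0.1
h = ReLU(z1) = [0.0, 0.1]
output = (-0.5)·(0.0) + (1.0)·(0.1) + 0.1 = 0.2

0.2


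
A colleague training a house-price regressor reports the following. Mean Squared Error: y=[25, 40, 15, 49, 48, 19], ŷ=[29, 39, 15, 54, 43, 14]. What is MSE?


Squared errors: (25-29)²=16, (40-39)²=1, (15-15)²=0, (49-54)²=25, (48-43)²=25, (19-14)²=25
Sum = 92
MSE = 92/6 = 46/3

46/3


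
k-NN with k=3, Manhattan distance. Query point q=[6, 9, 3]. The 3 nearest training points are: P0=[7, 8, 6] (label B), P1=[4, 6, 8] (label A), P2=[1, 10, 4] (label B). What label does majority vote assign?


d(q,P0) = 5  (label B)
d(q,P1) = 10  (label A)
d(q,P2) = 7  (label B)
Votes: A=1, B=2
Majority → B

B


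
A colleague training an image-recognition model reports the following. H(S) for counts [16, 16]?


Probabilities: [16/32, 16/32] ≈ [0.5, 0.5]
H = -((16/32)·log₂(16/32) + (16/32)·log₂(16/32))
  = 1.0 bits

1.0 bits


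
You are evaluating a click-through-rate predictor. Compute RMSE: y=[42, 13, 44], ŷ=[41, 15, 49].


MSE = 30/3 = 10
RMSE = √(30/3) = 3.1623

3.1623


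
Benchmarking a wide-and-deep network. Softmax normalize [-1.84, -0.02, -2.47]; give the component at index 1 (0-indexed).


Exponentials: e^-1.84=0.1588, e^-0.02=0.9802, e^-2.47=0.0846
Sum = 1.2236
Softmax = [0.1298, 0.8011, 0.0691]
p[1] = 0.9802/1.2236 = 0.8011

0.8011


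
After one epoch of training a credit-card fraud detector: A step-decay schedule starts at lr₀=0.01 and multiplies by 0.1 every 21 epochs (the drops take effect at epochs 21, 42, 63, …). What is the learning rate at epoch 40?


n_drops = ⌊40/21⌋ = 1
lr = 0.01·0.1^1 = 0.01·0.1 = 0.001

0.001


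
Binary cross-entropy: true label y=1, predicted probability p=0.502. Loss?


BCE = -[y·ln(p) + (1-y)·ln(1-p)]
= -1·ln(0.502) - 0
= -ln(0.502) = 0.6892

0.6892


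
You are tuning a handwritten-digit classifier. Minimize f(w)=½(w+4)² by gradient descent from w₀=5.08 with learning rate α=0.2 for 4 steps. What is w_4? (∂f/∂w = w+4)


step 1: grad = 5.08+4 = 9.08; w = 5.08 - 0.2·(9.08) = 3.264
step 2: grad = 3.264+4 = 7.264; w = 3.264 - 0.2·(7.264) = 1.8112
step 3: grad = 1.8112+4 = 5.8112; w = 1.8112 - 0.2·(5.8112) = 0.64896
step 4: grad = 0.64896+4 = 4.64896; w = 0.64896 - 0.2·(4.64896) = -0.280832

-0.280832


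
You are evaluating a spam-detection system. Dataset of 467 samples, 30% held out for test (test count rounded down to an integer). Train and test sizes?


Test = ⌊467·30/100⌋ = 140
Train = 467 - 140 = 327

Train: 327, Test: 140


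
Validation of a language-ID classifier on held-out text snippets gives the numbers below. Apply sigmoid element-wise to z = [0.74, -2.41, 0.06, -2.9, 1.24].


σ(0.74) = 1/(1+e^-0.74) = 0.677
σ(-2.41) = 1/(1+e^2.41) = 0.0824
σ(0.06) = 1/(1+e^-0.06) = 0.515
σ(-2.9) = 1/(1+e^2.9) = 0.0522
σ(1.24) = 1/(1+e^-1.24) = 0.7756
result = [0.677, 0.0824, 0.515, 0.0522, 0.7756]

[0.677, 0.0824, 0.515, 0.0522, 0.7756]


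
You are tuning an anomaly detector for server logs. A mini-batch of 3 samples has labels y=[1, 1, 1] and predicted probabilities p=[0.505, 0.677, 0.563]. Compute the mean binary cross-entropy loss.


L[0] = -ln(0.505) = 0.6832
L[1] = -ln(0.677) = 0.3901
L[2] = -ln(0.563) = 0.5745
mean = (0.6832 + 0.3901 + 0.5745)/3 = 0.5493

0.5493


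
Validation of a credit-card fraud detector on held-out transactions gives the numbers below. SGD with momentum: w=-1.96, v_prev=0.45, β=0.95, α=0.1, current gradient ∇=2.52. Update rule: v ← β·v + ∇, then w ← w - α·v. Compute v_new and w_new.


v_new = 0.95·0.45 + 2.52 = 0.4275 + 2.52 = 2.9475
w_new = -1.96 - 0.1·2.9475 = -1.96 - 0.29475 = -2.25475

v_new=2.9475, w_new=-2.25475


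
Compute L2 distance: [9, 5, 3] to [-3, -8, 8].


d = √((9+ 3)² + (5+ 8)² + (3-8)²)
  = √(144 + 169 + 25)
  = √338 = 18.3848

18.3848


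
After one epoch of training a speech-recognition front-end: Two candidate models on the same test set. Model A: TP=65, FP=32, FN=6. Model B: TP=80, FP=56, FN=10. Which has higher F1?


Model A: P=65/97=0.6701, R=65/71=0.9155, F1=2PR/(P+R)=2TP/(2TP+FP+FN)=130/168=0.7738
Model B: P=80/136=0.5882, R=80/90=0.8889, F1=2PR/(P+R)=2TP/(2TP+FP+FN)=160/226=0.708
0.7738 > 0.708 → Model A

Model A


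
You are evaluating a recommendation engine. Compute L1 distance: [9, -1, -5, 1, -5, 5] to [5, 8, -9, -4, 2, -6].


d = |9-5| + |-1-8| + |-5+ 9| + |1+ 4| + |-5-2| + |5+ 6|
  = 4 + 9 + 4 + 5 + 7 + 11
  = 40

40


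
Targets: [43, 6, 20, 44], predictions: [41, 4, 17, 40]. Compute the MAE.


Absolute errors: |43-41|=2, |6-4|=2, |20-17|=3, |44-40|=4
Sum = 11
MAE = 11/4 = 11/4

11/4


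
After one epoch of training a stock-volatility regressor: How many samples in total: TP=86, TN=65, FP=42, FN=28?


Total = TP + TN + FP + FN
= 86 + 65 + 42 + 28
= 221
(Predicted positive: 128, predicted negative: 93)

221


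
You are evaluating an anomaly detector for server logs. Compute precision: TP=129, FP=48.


Precision = TP/(TP+FP)
= 129/(129+48)
= 129/177 = 72.88%

72.88%


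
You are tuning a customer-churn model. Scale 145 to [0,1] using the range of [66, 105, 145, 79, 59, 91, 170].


min=59, max=170
(145-59)/(170-59) = 86/111 = 0.7748

0.7748


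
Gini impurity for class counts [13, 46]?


Probabilities: [13/59, 46/59] ≈ [0.2203, 0.7797]
Σpᵢ² = (169 + 2116)/59² = 2285/3481
Gini = 1 - Σpᵢ² = 1 - 2285/3481 = 0.3436

0.3436


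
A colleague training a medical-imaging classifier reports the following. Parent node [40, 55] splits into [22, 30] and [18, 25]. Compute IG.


Parent = [40, 55], H_parent = 0.9819
H_left = 0.9829 (n=52), H_right = 0.9808 (n=43)
H_children = (52/95)·0.9829 + (43/95)·0.9808 = 0.9819
IG = 0.9819 - 0.9819 = 0.0

0.0


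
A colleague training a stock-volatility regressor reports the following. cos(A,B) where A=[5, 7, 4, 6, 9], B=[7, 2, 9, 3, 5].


A·B = 5·7 + 7·2 + 4·9 + 6·3 + 9·5 = 148
‖A‖ = √207 = 14.3875, ‖B‖ = √168 = 12.9615
cos = 148/(√207·√168) = 148/√34776 = 0.7936

0.7936


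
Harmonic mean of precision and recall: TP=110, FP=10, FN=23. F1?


Precision = 110/120 = 0.9167
Recall = 110/133 = 0.8271
F1 = 2·P·R/(P+R) = 2·TP/(2·TP+FP+FN) = 220/(220+10+23) = 220/253 = 0.8696

0.8696


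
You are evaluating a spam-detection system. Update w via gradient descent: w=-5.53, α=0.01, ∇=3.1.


w_new = w - α·∇
= -5.53 - 0.01·3.1
= -5.53 - 0.031
= -5.561

-5.561


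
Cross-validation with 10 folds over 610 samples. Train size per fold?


Fold size = 610/10 = 61
Training per fold = 610 - 61 = 549

549


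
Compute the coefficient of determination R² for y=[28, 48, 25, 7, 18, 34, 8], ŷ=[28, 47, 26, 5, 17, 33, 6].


ȳ = 24
SS_res = Σ(y-ŷ)² = 12
SS_tot = Σ(y-ȳ)² = 1274
R² = 1 - SS_res/SS_tot = 1 - 0.0094 = 0.9906

0.9906


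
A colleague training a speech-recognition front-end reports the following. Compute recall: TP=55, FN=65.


Recall = TP/(TP+FN)
= 55/(55+65)
= 55/120 = 45.83%

45.83%


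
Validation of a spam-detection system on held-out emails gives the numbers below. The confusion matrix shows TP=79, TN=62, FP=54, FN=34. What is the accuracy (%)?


Accuracy = (TP+TN)/(TP+TN+FP+FN)
= (79+62)/(229)
= 141/229 = 61.57%

61.57%


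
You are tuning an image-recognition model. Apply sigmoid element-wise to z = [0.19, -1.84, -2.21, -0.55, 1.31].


σ(0.19) = 1/(1+e^-0.19) = 0.5474
σ(-1.84) = 1/(1+e^1.84) = 0.1371
σ(-2.21) = 1/(1+e^2.21) = 0.0989
σ(-0.55) = 1/(1+e^0.55) = 0.3659
σ(1.31) = 1/(1+e^-1.31) = 0.7875
result = [0.5474, 0.1371, 0.0989, 0.3659, 0.7875]

[0.5474, 0.1371, 0.0989, 0.3659, 0.7875]


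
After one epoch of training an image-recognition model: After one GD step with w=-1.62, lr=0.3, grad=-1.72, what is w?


w_new = w - α·∇
= -1.62 - 0.3·-1.72
= -1.62 + 0.516
= -1.104

-1.104


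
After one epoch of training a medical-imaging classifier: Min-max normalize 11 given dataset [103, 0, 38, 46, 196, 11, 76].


min=0, max=196
(11-0)/(196-0) = 11/196 = 0.0561

0.0561


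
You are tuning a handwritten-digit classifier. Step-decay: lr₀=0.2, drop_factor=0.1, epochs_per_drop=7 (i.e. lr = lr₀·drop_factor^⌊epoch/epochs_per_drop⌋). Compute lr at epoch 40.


n_drops = ⌊40/7⌋ = 5
lr = 0.2·0.1^5 = 0.2·0.00001 = 0.000002

0.000002


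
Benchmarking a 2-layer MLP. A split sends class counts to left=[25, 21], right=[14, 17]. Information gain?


Parent = [39, 38], H_parent = 0.9999
H_left = 0.9945 (n=46), H_right = 0.9932 (n=31)
H_children = (46/77)·0.9945 + (31/77)·0.9932 = 0.994
IG = 0.9999 - 0.994 = 0.0059

0.0059


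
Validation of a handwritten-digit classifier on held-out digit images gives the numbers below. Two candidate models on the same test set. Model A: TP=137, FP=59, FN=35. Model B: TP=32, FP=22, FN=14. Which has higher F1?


Model A: P=137/196=0.699, R=137/172=0.7965, F1=2PR/(P+R)=2TP/(2TP+FP+FN)=274/368=0.7446
Model B: P=32/54=0.5926, R=32/46=0.6957, F1=2PR/(P+R)=2TP/(2TP+FP+FN)=64/100=0.64
0.7446 > 0.64 → Model A

Model A


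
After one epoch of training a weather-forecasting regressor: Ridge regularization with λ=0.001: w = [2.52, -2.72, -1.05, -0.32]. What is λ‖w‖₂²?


‖w‖₂² = (2.52)² + (-2.72)² + (-1.05)² + (-0.32)²
     = 6.3504 + 7.3984 + 1.1025 + 0.1024
     = 14.9537
λ·‖w‖₂² = 0.001·14.9537 = 0.014954

0.014954


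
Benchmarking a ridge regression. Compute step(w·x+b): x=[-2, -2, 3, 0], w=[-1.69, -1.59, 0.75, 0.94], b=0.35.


z = (-2)·(-1.69) + (-2)·(-1.59) + (3)·(0.75) + (0)·(0.94) + 0.35
  = 9.16
step(z) = 1 (z≥0)

1


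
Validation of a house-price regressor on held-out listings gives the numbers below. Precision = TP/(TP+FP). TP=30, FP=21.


Precision = TP/(TP+FP)
= 30/(30+21)
= 30/51 = 58.82%

58.82%


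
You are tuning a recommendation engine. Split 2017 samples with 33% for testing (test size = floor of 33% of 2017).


Test = ⌊2017·33/100⌋ = 665
Train = 2017 - 665 = 1352

Train: 1352, Test: 665


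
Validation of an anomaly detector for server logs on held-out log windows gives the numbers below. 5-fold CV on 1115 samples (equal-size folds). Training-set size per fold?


Fold size = 1115/5 = 223
Training per fold = 1115 - 223 = 892

892


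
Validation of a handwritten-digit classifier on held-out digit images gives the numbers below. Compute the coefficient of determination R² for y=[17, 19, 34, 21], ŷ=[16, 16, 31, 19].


ȳ = 22.75
SS_res = Σ(y-ŷ)² = 23
SS_tot = Σ(y-ȳ)² = 176.75
R² = 1 - SS_res/SS_tot = 1 - 0.1301 = 0.8699

0.8699


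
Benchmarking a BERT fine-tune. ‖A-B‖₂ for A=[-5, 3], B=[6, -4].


d = √((-5-6)² + (3+ 4)²)
  = √(121 + 49)
  = √170 = 13.0384

13.0384


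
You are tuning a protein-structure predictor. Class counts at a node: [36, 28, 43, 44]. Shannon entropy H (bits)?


Probabilities: [36/151, 28/151, 43/151, 44/151] ≈ [0.2384, 0.1854, 0.2848, 0.2914]
H = -((36/151)·log₂(36/151) + (28/151)·log₂(28/151) + (43/151)·log₂(43/151) + (44/151)·log₂(44/151))
  = 1.9784 bits

1.9784 bits


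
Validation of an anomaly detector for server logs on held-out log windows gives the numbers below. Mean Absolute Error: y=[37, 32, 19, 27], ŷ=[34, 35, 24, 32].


Absolute errors: |37-34|=3, |32-35|=3, |19-24|=5, |27-32|=5
Sum = 16
MAE = 16/4 = 4

4


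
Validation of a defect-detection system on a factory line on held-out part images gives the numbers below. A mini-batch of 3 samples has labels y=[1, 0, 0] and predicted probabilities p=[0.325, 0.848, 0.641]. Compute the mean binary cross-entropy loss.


L[0] = -ln(0.325) = 1.1239
L[1] = -ln(1-0.848) = -ln(0.152) = 1.8839
L[2] = -ln(1-0.641) = -ln(0.359) = 1.0244
mean = (1.1239 + 1.8839 + 1.0244)/3 = 1.3441

1.3441


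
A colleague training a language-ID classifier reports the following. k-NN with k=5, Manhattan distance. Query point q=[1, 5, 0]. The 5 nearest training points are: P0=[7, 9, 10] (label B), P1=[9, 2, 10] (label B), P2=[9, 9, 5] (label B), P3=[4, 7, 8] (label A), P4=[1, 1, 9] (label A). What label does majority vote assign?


d(q,P0) = 20  (label B)
d(q,P1) = 21  (label B)
d(q,P2) = 17  (label B)
d(q,P3) = 13  (label A)
d(q,P4) = 13  (label A)
Votes: A=2, B=3
Majority → B

B


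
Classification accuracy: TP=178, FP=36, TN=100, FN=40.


Accuracy = (TP+TN)/(TP+TN+FP+FN)
= (178+100)/(354)
= 278/354 = 78.53%

78.53%


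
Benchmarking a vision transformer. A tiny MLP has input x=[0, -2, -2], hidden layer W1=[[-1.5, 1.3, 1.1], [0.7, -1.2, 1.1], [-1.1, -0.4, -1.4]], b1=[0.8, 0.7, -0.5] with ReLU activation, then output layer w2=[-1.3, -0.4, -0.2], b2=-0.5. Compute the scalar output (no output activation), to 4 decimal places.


z1[0] = (-1.5)·(0) + (1.3)·(-2) + (1.1)·(-2) + 0.8 = -4.0
z1[1] = (0.7)·(0) + (-1.2)·(-2) + (1.1)·(-2) + 0.7 = 0.9
z1[2] = (-1.1)·(0) + (-0.4)·(-2) + (-1.4)·(-2) - 0.5 = 3.1
h = ReLU(z1) = [0.0, 0.9, 3.1]
output = (-1.3)·(0.0) + (-0.4)·(0.9) + (-0.2)·(3.1) - 0.5 = -1.48

-1.48


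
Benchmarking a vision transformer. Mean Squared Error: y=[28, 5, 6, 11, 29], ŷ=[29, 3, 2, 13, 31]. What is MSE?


Squared errors: (28-29)²=1, (5-3)²=4, (6-2)²=16, (11-13)²=4, (29-31)²=4
Sum = 29
MSE = 29/5 = 29/5

29/5


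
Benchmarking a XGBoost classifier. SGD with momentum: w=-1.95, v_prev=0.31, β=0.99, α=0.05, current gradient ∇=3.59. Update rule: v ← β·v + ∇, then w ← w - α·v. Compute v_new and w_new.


v_new = 0.99·0.31 + 3.59 = 0.3069 + 3.59 = 3.8969
w_new = -1.95 - 0.05·3.8969 = -1.95 - 0.194845 = -2.144845

v_new=3.8969, w_new=-2.144845


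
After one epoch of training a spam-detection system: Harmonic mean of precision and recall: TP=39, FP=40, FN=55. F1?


Precision = 39/79 = 0.4937
Recall = 39/94 = 0.4149
F1 = 2·P·R/(P+R) = 2·TP/(2·TP+FP+FN) = 78/(78+40+55) = 78/173 = 0.4509

0.4509


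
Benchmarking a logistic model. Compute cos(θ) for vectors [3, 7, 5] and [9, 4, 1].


A·B = 3·9 + 7·4 + 5·1 = 60
‖A‖ = √83 = 9.1104, ‖B‖ = √98 = 9.8995
cos = 60/(√83·√98) = 60/√8134 = 0.6653

0.6653


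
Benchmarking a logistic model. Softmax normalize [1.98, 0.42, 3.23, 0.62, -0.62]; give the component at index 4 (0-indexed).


Exponentials: e^1.98=7.2427, e^0.42=1.522, e^3.23=25.2797, e^0.62=1.8589, e^-0.62=0.5379
Sum = 36.4412
Softmax = [0.1988, 0.0418, 0.6937, 0.051, 0.0148]
p[4] = 0.5379/36.4412 = 0.0148

0.0148


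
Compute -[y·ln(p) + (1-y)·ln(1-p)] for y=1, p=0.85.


BCE = -[y·ln(p) + (1-y)·ln(1-p)]
= -1·ln(0.85) - 0
= -ln(0.85) = 0.1625

0.1625


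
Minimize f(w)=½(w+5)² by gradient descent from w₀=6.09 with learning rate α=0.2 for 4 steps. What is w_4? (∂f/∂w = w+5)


step 1: grad = 6.09+5 = 11.09; w = 6.09 - 0.2·(11.09) = 3.872
step 2: grad = 3.872+5 = 8.872; w = 3.872 - 0.2·(8.872) = 2.0976
step 3: grad = 2.0976+5 = 7.0976; w = 2.0976 - 0.2·(7.0976) = 0.67808
step 4: grad = 0.67808+5 = 5.67808; w = 0.67808 - 0.2·(5.67808) = -0.457536

-0.457536


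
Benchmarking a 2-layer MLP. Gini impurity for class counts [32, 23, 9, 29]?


Probabilities: [32/93, 23/93, 9/93, 29/93] ≈ [0.3441, 0.2473, 0.0968, 0.3118]
Σpᵢ² = (1024 + 529 + 81 + 841)/93² = 2475/8649
Gini = 1 - Σpᵢ² = 1 - 2475/8649 = 0.7138

0.7138


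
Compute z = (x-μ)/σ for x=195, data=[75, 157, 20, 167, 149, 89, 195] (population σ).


μ = 121.7143, σ = 57.3329
z = (195 - 121.7143)/57.3329 = 1.2782

1.2782


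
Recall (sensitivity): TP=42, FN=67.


Recall = TP/(TP+FN)
= 42/(42+67)
= 42/109 = 38.53%

38.53%


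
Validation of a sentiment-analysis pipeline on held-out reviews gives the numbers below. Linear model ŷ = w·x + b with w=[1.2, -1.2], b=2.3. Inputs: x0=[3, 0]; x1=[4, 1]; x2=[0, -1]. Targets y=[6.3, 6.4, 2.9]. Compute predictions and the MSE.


ŷ0 = (1.2)·(3) + (-1.2)·(0) + 2.3 = 5.9
ŷ1 = (1.2)·(4) + (-1.2)·(1) + 2.3 = 5.9
ŷ2 = (1.2)·(0) + (-1.2)·(-1) + 2.3 = 3.5
errors² = [0.16, 0.25, 0.36]
MSE = 0.7700/3 = 0.2567

0.2567


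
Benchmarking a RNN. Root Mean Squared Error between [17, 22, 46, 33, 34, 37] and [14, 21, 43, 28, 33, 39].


MSE = 49/6 = 8.1667
RMSE = √(49/6) = 2.8577

2.8577


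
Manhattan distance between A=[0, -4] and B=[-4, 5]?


d = |0+ 4| + |-4-5|
  = 4 + 9
  = 13

13


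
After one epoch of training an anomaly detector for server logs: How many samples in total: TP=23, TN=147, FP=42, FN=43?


Total = TP + TN + FP + FN
= 23 + 147 + 42 + 43
= 255
(Predicted positive: 65, predicted negative: 190)

255


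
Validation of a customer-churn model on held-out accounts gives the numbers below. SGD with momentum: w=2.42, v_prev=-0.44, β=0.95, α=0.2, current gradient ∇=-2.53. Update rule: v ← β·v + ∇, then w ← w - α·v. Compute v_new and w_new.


v_new = 0.95·-0.44 - 2.53 = -0.418 - 2.53 = -2.948
w_new = 2.42 - 0.2·-2.948 = 2.42 + 0.5896 = 3.0096

v_new=-2.948, w_new=3.0096


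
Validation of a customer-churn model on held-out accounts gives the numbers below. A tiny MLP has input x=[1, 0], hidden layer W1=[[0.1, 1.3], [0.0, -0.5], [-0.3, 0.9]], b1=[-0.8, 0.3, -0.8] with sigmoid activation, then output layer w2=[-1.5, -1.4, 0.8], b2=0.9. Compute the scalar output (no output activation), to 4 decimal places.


z1[0] = (0.1)·(1) + (1.3)·(0) - 0.8 = -0.7
z1[1] = (0.0)·(1) + (-0.5)·(0) + 0.3 = 0.3
z1[2] = (-0.3)·(1) + (0.9)·(0) - 0.8 = -1.1
h = sigmoid(z1) = [0.3318, 0.5744, 0.2497]
output = (-1.5)·(0.3318) + (-1.4)·(0.5744) + (0.8)·(0.2497) + 0.9 = -0.2021

-0.2021


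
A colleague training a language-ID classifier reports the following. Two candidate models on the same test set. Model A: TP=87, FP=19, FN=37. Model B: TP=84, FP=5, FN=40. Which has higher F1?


Model A: P=87/106=0.8208, R=87/124=0.7016, F1=2PR/(P+R)=2TP/(2TP+FP+FN)=174/230=0.7565
Model B: P=84/89=0.9438, R=84/124=0.6774, F1=2PR/(P+R)=2TP/(2TP+FP+FN)=168/213=0.7887
0.7565 < 0.7887 → Model B

Model B


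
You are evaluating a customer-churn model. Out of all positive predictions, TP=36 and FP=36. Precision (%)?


Precision = TP/(TP+FP)
= 36/(36+36)
= 36/72 = 50.0%

50.0%


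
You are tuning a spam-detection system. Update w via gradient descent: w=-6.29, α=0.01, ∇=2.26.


w_new = w - α·∇
= -6.29 - 0.01·2.26
= -6.29 - 0.0226
= -6.3126

-6.3126


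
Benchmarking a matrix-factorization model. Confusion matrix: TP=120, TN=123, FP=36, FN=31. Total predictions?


Total = TP + TN + FP + FN
= 120 + 123 + 36 + 31
= 310
(Predicted positive: 156, predicted negative: 154)

310


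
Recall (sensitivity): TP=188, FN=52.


Recall = TP/(TP+FN)
= 188/(188+52)
= 188/240 = 78.33%

78.33%


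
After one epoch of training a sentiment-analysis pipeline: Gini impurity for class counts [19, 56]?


Probabilities: [19/75, 56/75] ≈ [0.2533, 0.7467]
Σpᵢ² = (361 + 3136)/75² = 3497/5625
Gini = 1 - Σpᵢ² = 1 - 3497/5625 = 0.3783

0.3783


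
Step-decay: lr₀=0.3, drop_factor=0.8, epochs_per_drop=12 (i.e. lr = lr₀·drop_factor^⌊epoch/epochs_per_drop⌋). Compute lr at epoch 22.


n_drops = ⌊22/12⌋ = 1
lr = 0.3·0.8^1 = 0.3·0.8 = 0.24

0.24


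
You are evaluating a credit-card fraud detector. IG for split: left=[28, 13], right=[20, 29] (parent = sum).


Parent = [48, 42], H_parent = 0.9968
H_left = 0.9012 (n=41), H_right = 0.9755 (n=49)
H_children = (41/90)·0.9012 + (49/90)·0.9755 = 0.9417
IG = 0.9968 - 0.9417 = 0.0551

0.0551


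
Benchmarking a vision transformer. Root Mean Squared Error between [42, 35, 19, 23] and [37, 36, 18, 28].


MSE = 52/4 = 13
RMSE = √(52/4) = 3.6056

3.6056


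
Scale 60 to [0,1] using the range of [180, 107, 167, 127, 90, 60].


min=60, max=180
(60-60)/(180-60) = 0/120 = 0.0

0.0


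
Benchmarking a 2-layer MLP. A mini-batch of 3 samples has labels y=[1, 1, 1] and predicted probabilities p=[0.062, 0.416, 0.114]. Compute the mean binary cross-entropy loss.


L[0] = -ln(0.062) = 2.7806
L[1] = -ln(0.416) = 0.8771
L[2] = -ln(0.114) = 2.1716
mean = (2.7806 + 0.8771 + 2.1716)/3 = 1.9431

1.9431


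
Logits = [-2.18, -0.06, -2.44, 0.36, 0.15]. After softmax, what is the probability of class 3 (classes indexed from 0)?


Exponentials: e^-2.18=0.113, e^-0.06=0.9418, e^-2.44=0.0872, e^0.36=1.4333, e^0.15=1.1618
Sum = 3.7371
Softmax = [0.0302, 0.252, 0.0233, 0.3835, 0.3109]
p[3] = 1.4333/3.7371 = 0.3835

0.3835


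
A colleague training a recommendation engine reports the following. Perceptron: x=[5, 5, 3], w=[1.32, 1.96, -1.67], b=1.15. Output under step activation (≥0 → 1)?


z = (5)·(1.32) + (5)·(1.96) + (3)·(-1.67) + 1.15
  = 12.54
step(z) = 1 (z≥0)

1


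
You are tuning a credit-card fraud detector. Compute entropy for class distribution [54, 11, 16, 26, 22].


Probabilities: [54/129, 11/129, 16/129, 26/129, 22/129] ≈ [0.4186, 0.0853, 0.124, 0.2016, 0.1705]
H = -((54/129)·log₂(54/129) + (11/129)·log₂(11/129) + (16/129)·log₂(16/129) + (26/129)·log₂(26/129) + (22/129)·log₂(22/129))
  = 2.1032 bits

2.1032 bits


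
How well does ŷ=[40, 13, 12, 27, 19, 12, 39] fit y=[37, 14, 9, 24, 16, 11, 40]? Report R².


ȳ = 21.5714
SS_res = Σ(y-ŷ)² = 39
SS_tot = Σ(y-ȳ)² = 941.71
R² = 1 - SS_res/SS_tot = 1 - 0.0414 = 0.9586

0.9586


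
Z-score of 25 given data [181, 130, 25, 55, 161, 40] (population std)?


μ = 98.6667, σ = 61.1301
z = (25 - 98.6667)/61.1301 = -1.2051

-1.2051


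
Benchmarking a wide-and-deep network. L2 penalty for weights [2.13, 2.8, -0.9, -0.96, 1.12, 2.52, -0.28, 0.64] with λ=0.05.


‖w‖₂² = (2.13)² + (2.8)² + (-0.9)² + (-0.96)² + (1.12)² + (2.52)² + (-0.28)² + (0.64)²
     = 4.5369 + 7.84 + 0.81 + 0.9216 + 1.2544 + 6.3504 + 0.0784 + 0.4096
     = 22.2013
λ·‖w‖₂² = 0.05·22.2013 = 1.110065

1.110065


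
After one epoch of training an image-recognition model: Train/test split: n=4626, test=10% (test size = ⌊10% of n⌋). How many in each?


Test = ⌊4626·10/100⌋ = 462
Train = 4626 - 462 = 4164

Train: 4164, Test: 462


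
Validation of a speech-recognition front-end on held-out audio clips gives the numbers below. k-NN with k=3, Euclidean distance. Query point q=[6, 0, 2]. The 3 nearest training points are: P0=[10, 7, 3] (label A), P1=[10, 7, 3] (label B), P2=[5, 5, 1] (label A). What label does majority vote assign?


d(q,P0) = 8.124  (label A)
d(q,P1) = 8.124  (label B)
d(q,P2) = 5.1962  (label A)
Votes: A=2, B=1
Majority → A

A


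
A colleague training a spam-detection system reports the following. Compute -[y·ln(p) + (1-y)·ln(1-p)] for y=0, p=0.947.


BCE = -[y·ln(p) + (1-y)·ln(1-p)]
= -0 - 1·ln(1-0.947)
= -ln(0.053) = 2.9375

2.9375


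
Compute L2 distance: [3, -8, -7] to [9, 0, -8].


d = √((3-9)² + (-8-0)² + (-7+ 8)²)
  = √(36 + 64 + 1)
  = √101 = 10.0499

10.0499


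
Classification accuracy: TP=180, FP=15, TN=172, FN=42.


Accuracy = (TP+TN)/(TP+TN+FP+FN)
= (180+172)/(409)
= 352/409 = 86.06%

86.06%


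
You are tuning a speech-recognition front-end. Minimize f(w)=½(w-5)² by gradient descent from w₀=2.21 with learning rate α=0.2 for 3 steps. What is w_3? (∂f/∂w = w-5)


step 1: grad = 2.21-5 = -2.79; w = 2.21 - 0.2·(-2.79) = 2.768
step 2: grad = 2.768-5 = -2.232; w = 2.768 - 0.2·(-2.232) = 3.2144
step 3: grad = 3.2144-5 = -1.7856; w = 3.2144 - 0.2·(-1.7856) = 3.57152

3.57152


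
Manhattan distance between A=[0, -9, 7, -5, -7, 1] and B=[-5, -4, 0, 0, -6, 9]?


d = |0+ 5| + |-9+ 4| + |7-0| + |-5-0| + |-7+ 6| + |1-9|
  = 5 + 5 + 7 + 5 + 1 + 8
  = 31

31


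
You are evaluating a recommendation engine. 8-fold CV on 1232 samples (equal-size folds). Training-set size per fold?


Fold size = 1232/8 = 154
Training per fold = 1232 - 154 = 1078

1078


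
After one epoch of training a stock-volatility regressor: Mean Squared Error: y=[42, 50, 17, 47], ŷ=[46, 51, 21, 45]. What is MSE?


Squared errors: (42-46)²=16, (50-51)²=1, (17-21)²=16, (47-45)²=4
Sum = 37
MSE = 37/4 = 37/4

37/4


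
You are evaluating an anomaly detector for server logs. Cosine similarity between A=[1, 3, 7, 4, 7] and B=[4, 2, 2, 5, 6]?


A·B = 1·4 + 3·2 + 7·2 + 4·5 + 7·6 = 86
‖A‖ = √124 = 11.1355, ‖B‖ = √85 = 9.2195
cos = 86/(√124·√85) = 86/√10540 = 0.8377

0.8377


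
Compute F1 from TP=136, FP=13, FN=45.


Precision = 136/149 = 0.9128
Recall = 136/181 = 0.7514
F1 = 2·P·R/(P+R) = 2·TP/(2·TP+FP+FN) = 272/(272+13+45) = 272/330 = 0.8242

0.8242


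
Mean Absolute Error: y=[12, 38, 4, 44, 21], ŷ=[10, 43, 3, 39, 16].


Absolute errors: |12-10|=2, |38-43|=5, |4-3|=1, |44-39|=5, |21-16|=5
Sum = 18
MAE = 18/5 = 18/5

18/5


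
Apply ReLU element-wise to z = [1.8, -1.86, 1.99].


ReLU(1.8) = max(0, 1.8) = 1.8
ReLU(-1.86) = max(0, -1.86) = 0.0
ReLU(1.99) = max(0, 1.99) = 1.99
result = [1.8, 0.0, 1.99]

[1.8, 0.0, 1.99]


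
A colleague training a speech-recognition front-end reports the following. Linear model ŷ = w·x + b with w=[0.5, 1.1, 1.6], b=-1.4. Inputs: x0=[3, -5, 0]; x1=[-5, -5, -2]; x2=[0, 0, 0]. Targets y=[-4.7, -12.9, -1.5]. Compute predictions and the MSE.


ŷ0 = (0.5)·(3) + (1.1)·(-5) + (1.6)·(0) - 1.4 = -5.4
ŷ1 = (0.5)·(-5) + (1.1)·(-5) + (1.6)·(-2) - 1.4 = -12.6
ŷ2 = (0.5)·(0) + (1.1)·(0) + (1.6)·(0) - 1.4 = -1.4
errors² = [0.49, 0.09, 0.01]
MSE = 0.5900/3 = 0.1967

0.1967


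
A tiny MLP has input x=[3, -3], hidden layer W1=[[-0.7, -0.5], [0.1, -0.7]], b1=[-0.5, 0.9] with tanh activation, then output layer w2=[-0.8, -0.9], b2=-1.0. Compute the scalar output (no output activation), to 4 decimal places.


z1[0] = (-0.7)·(3) + (-0.5)·(-3) - 0.5 = -1.1
z1[1] = (0.1)·(3) + (-0.7)·(-3) + 0.9 = 3.3
h = tanh(z1) = [-0.8005, 0.9973]
output = (-0.8)·(-0.8005) + (-0.9)·(0.9973) - 1.0 = -1.2572

-1.2572


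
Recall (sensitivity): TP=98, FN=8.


Recall = TP/(TP+FN)
= 98/(98+8)
= 98/106 = 92.45%

92.45%


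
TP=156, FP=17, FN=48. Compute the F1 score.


Precision = 156/173 = 0.9017
Recall = 156/204 = 0.7647
F1 = 2·P·R/(P+R) = 2·TP/(2·TP+FP+FN) = 312/(312+17+48) = 312/377 = 0.8276

0.8276


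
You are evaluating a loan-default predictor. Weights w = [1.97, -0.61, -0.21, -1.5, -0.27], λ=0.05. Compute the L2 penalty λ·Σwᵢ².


‖w‖₂² = (1.97)² + (-0.61)² + (-0.21)² + (-1.5)² + (-0.27)²
     = 3.8809 + 0.3721 + 0.0441 + 2.25 + 0.0729
     = 6.62
λ·‖w‖₂² = 0.05·6.62 = 0.331

0.331


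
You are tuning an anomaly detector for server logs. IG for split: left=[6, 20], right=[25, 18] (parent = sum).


Parent = [31, 38], H_parent = 0.9926
H_left = 0.7793 (n=26), H_right = 0.9808 (n=43)
H_children = (26/69)·0.7793 + (43/69)·0.9808 = 0.9049
IG = 0.9926 - 0.9049 = 0.0877

0.0877


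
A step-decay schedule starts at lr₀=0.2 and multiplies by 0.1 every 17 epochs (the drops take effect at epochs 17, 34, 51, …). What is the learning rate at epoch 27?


n_drops = ⌊27/17⌋ = 1
lr = 0.2·0.1^1 = 0.2·0.1 = 0.02

0.02


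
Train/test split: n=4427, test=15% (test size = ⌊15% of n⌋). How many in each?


Test = ⌊4427·15/100⌋ = 664
Train = 4427 - 664 = 3763

Train: 3763, Test: 664


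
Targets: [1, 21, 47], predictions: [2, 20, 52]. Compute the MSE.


Squared errors: (1-2)²=1, (21-20)²=1, (47-52)²=25
Sum = 27
MSE = 27/3 = 9

9


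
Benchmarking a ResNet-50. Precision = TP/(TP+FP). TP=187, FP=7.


Precision = TP/(TP+FP)
= 187/(187+7)
= 187/194 = 96.39%

96.39%


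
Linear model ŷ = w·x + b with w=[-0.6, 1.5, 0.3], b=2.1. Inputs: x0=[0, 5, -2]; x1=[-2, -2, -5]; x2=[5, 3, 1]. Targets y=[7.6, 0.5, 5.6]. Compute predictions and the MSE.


ŷ0 = (-0.6)·(0) + (1.5)·(5) + (0.3)·(-2) + 2.1 = 9.0
ŷ1 = (-0.6)·(-2) + (1.5)·(-2) + (0.3)·(-5) + 2.1 = -1.2
ŷ2 = (-0.6)·(5) + (1.5)·(3) + (0.3)·(1) + 2.1 = 3.9
errors² = [1.96, 2.89, 2.89]
MSE = 7.7400/3 = 2.58

2.58


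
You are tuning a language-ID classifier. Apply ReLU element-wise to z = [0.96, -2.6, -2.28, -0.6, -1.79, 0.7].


ReLU(0.96) = max(0, 0.96) = 0.96
ReLU(-2.6) = max(0, -2.6) = 0.0
ReLU(-2.28) = max(0, -2.28) = 0.0
ReLU(-0.6) = max(0, -0.6) = 0.0
ReLU(-1.79) = max(0, -1.79) = 0.0
ReLU(0.7) = max(0, 0.7) = 0.7
result = [0.96, 0.0, 0.0, 0.0, 0.0, 0.7]

[0.96, 0.0, 0.0, 0.0, 0.0, 0.7]


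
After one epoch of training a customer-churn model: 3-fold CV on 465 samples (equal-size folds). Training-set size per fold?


Fold size = 465/3 = 155
Training per fold = 465 - 155 = 310

310


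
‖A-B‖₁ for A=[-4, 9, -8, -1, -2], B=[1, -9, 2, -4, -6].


d = |-4-1| + |9+ 9| + |-8-2| + |-1+ 4| + |-2+ 6|
  = 5 + 18 + 10 + 3 + 4
  = 40

40


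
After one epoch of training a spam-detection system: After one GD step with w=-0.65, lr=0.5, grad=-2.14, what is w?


w_new = w - α·∇
= -0.65 - 0.5·-2.14
= -0.65 + 1.07
= 0.42

0.42


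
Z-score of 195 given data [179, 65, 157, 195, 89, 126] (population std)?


μ = 135.1667, σ = 46.7562
z = (195 - 135.1667)/46.7562 = 1.2797

1.2797


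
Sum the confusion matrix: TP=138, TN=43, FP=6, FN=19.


Total = TP + TN + FP + FN
= 138 + 43 + 6 + 19
= 206
(Predicted positive: 144, predicted negative: 62)

206


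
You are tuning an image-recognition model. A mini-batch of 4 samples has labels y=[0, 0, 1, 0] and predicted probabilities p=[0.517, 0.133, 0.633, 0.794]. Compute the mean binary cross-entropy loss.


L[0] = -ln(1-0.517) = -ln(0.483) = 0.7277
L[1] = -ln(1-0.133) = -ln(0.867) = 0.1427
L[2] = -ln(0.633) = 0.4573
L[3] = -ln(1-0.794) = -ln(0.206) = 1.5799
mean = (0.7277 + 0.1427 + 0.4573 + 1.5799)/4 = 0.7269

0.7269


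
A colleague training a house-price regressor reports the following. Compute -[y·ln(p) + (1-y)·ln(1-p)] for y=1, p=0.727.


BCE = -[y·ln(p) + (1-y)·ln(1-p)]
= -1·ln(0.727) - 0
= -ln(0.727) = 0.3188

0.3188


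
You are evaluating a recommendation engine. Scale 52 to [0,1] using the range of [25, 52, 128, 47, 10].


min=10, max=128
(52-10)/(128-10) = 42/118 = 0.3559

0.3559


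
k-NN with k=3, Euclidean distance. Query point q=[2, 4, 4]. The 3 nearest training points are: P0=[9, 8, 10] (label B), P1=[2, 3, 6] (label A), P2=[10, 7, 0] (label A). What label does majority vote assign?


d(q,P0) = 10.0499  (label B)
d(q,P1) = 2.2361  (label A)
d(q,P2) = 9.434  (label A)
Votes: A=2, B=1
Majority → A

A


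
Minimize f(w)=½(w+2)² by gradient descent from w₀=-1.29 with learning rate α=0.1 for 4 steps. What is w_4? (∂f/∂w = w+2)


step 1: grad = -1.29+2 = 0.71; w = -1.29 - 0.1·(0.71) = -1.361
step 2: grad = -1.361+2 = 0.639; w = -1.361 - 0.1·(0.639) = -1.4249
step 3: grad = -1.4249+2 = 0.5751; w = -1.4249 - 0.1·(0.5751) = -1.48241
step 4: grad = -1.48241+2 = 0.51759; w = -1.48241 - 0.1·(0.51759) = -1.534169

-1.534169


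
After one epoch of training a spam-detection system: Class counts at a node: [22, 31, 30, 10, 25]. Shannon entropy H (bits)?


Probabilities: [22/118, 31/118, 30/118, 10/118, 25/118] ≈ [0.1864, 0.2627, 0.2542, 0.0847, 0.2119]
H = -((22/118)·log₂(22/118) + (31/118)·log₂(31/118) + (30/118)·log₂(30/118) + (10/118)·log₂(10/118) + (25/118)·log₂(25/118))
  = 2.2368 bits

2.2368 bits


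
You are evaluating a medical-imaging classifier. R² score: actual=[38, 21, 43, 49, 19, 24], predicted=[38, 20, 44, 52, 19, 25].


ȳ = 32.3333
SS_res = Σ(y-ŷ)² = 12
SS_tot = Σ(y-ȳ)² = 799.33
R² = 1 - SS_res/SS_tot = 1 - 0.015 = 0.985

0.985


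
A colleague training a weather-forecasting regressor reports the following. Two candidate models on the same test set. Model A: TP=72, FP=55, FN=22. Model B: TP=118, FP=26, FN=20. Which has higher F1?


Model A: P=72/127=0.5669, R=72/94=0.766, F1=2PR/(P+R)=2TP/(2TP+FP+FN)=144/221=0.6516
Model B: P=118/144=0.8194, R=118/138=0.8551, F1=2PR/(P+R)=2TP/(2TP+FP+FN)=236/282=0.8369
0.6516 < 0.8369 → Model B

Model B


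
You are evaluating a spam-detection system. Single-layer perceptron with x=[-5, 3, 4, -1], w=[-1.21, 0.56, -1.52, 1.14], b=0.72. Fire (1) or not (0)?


z = (-5)·(-1.21) + (3)·(0.56) + (4)·(-1.52) + (-1)·(1.14) + 0.72
  = 1.23
step(z) = 1 (z≥0)

1


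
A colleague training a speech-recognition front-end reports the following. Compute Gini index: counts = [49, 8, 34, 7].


Probabilities: [49/98, 8/98, 34/98, 7/98] ≈ [0.5, 0.0816, 0.3469, 0.0714]
Σpᵢ² = (2401 + 64 + 1156 + 49)/98² = 3670/9604
Gini = 1 - Σpᵢ² = 1 - 3670/9604 = 0.6179

0.6179


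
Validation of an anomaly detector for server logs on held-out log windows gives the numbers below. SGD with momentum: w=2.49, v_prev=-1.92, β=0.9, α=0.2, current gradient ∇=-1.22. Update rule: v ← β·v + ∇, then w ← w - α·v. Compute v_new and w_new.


v_new = 0.9·-1.92 - 1.22 = -1.728 - 1.22 = -2.948
w_new = 2.49 - 0.2·-2.948 = 2.49 + 0.5896 = 3.0796

v_new=-2.948, w_new=3.0796


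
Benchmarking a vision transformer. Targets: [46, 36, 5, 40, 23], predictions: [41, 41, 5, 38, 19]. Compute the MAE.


Absolute errors: |46-41|=5, |36-41|=5, |5-5|=0, |40-38|=2, |23-19|=4
Sum = 16
MAE = 16/5 = 16/5

16/5


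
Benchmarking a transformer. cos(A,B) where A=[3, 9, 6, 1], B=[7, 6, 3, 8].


A·B = 3·7 + 9·6 + 6·3 + 1·8 = 101
‖A‖ = √127 = 11.2694, ‖B‖ = √158 = 12.5698
cos = 101/(√127·√158) = 101/√20066 = 0.713

0.713


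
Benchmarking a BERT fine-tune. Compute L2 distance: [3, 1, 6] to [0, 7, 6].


d = √((3-0)² + (1-7)² + (6-6)²)
  = √(9 + 36 + 0)
  = √45 = 6.7082

6.7082


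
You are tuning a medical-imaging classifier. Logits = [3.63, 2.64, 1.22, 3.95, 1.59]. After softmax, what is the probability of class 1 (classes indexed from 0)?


Exponentials: e^3.63=37.7128, e^2.64=14.0132, e^1.22=3.3872, e^3.95=51.9354, e^1.59=4.9037
Sum = 111.9523
Softmax = [0.3369, 0.1252, 0.0303, 0.4639, 0.0438]
p[1] = 14.0132/111.9523 = 0.1252

0.1252


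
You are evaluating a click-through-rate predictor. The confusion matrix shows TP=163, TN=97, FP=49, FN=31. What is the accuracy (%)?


Accuracy = (TP+TN)/(TP+TN+FP+FN)
= (163+97)/(340)
= 260/340 = 76.47%

76.47%


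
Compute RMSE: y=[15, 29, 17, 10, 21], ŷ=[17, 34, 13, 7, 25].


MSE = 70/5 = 14
RMSE = √(70/5) = 3.7417

3.7417


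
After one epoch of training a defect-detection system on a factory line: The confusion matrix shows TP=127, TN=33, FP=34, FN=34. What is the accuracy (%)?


Accuracy = (TP+TN)/(TP+TN+FP+FN)
= (127+33)/(228)
= 160/228 = 70.18%

70.18%


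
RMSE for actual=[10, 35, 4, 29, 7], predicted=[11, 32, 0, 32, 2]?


MSE = 60/5 = 12
RMSE = √(60/5) = 3.4641

3.4641


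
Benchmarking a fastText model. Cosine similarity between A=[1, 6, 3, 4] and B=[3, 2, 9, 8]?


A·B = 1·3 + 6·2 + 3·9 + 4·8 = 74
‖A‖ = √62 = 7.874, ‖B‖ = √158 = 12.5698
cos = 74/(√62·√158) = 74/√9796 = 0.7477

0.7477


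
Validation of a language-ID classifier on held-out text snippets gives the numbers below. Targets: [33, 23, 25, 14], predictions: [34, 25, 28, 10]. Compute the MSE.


Squared errors: (33-34)²=1, (23-25)²=4, (25-28)²=9, (14-10)²=16
Sum = 30
MSE = 30/4 = 15/2

15/2


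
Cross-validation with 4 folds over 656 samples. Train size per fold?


Fold size = 656/4 = 164
Training per fold = 656 - 164 = 492

492


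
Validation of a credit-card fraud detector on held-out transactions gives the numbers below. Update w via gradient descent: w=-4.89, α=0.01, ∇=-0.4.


w_new = w - α·∇
= -4.89 - 0.01·-0.4
= -4.89 + 0.004
= -4.886

-4.886


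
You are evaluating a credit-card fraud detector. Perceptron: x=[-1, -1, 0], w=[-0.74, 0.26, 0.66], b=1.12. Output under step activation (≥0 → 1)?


z = (-1)·(-0.74) + (-1)·(0.26) + (0)·(0.66) + 1.12
  = 1.6
step(z) = 1 (z≥0)

1


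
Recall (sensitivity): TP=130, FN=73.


Recall = TP/(TP+FN)
= 130/(130+73)
= 130/203 = 64.04%

64.04%


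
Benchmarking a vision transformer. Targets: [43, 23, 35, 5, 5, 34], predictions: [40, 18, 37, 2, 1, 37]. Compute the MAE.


Absolute errors: |43-40|=3, |23-18|=5, |35-37|=2, |5-2|=3, |5-1|=4, |34-37|=3
Sum = 20
MAE = 20/6 = 10/3

10/3


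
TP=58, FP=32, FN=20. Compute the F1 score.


Precision = 58/90 = 0.6444
Recall = 58/78 = 0.7436
F1 = 2·P·R/(P+R) = 2·TP/(2·TP+FP+FN) = 116/(116+32+20) = 116/168 = 0.6905

0.6905


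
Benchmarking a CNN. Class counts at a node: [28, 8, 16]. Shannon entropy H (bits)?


Probabilities: [28/52, 8/52, 16/52] ≈ [0.5385, 0.1538, 0.3077]
H = -((28/52)·log₂(28/52) + (8/52)·log₂(8/52) + (16/52)·log₂(16/52))
  = 1.4196 bits

1.4196 bits


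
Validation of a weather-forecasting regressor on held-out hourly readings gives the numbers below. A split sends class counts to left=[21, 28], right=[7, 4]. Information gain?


Parent = [28, 32], H_parent = 0.9968
H_left = 0.9852 (n=49), H_right = 0.9457 (n=11)
H_children = (49/60)·0.9852 + (11/60)·0.9457 = 0.978
IG = 0.9968 - 0.978 = 0.0188

0.0188


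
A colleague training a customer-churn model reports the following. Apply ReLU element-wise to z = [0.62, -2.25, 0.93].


ReLU(0.62) = max(0, 0.62) = 0.62
ReLU(-2.25) = max(0, -2.25) = 0.0
ReLU(0.93) = max(0, 0.93) = 0.93
result = [0.62, 0.0, 0.93]

[0.62, 0.0, 0.93]
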